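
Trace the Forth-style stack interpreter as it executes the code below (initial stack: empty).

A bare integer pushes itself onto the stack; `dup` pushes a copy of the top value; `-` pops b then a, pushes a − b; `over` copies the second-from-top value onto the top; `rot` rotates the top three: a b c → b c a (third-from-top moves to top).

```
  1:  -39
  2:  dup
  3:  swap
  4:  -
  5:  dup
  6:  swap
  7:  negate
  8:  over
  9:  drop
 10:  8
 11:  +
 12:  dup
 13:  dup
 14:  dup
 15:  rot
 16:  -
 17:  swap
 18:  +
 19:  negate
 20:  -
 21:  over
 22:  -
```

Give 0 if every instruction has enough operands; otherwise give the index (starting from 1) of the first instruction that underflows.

-39    : -39
dup    : -39 -39
swap   : -39 -39
-      : 0
dup    : 0 0
swap   : 0 0
negate : 0 0
over   : 0 0 0
drop   : 0 0
8      : 0 0 8
+      : 0 8
dup    : 0 8 8
dup    : 0 8 8 8
dup    : 0 8 8 8 8
rot    : 0 8 8 8 8
-      : 0 8 8 0
swap   : 0 8 0 8
+      : 0 8 8
negate : 0 8 -8
-      : 0 16
over   : 0 16 0
-      : 0 16

0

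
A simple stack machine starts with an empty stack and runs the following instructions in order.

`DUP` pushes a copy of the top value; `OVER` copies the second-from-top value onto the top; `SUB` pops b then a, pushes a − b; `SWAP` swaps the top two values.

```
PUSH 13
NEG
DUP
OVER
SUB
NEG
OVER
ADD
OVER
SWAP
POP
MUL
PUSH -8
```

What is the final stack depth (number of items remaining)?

PUSH 13 : 13
NEG     : -13
DUP     : -13 -13
OVER    : -13 -13 -13
SUB     : -13 0
NEG     : -13 0
OVER    : -13 0 -13
ADD     : -13 -13
OVER    : -13 -13 -13
SWAP    : -13 -13 -13
POP     : -13 -13
MUL     : 169
PUSH -8 : 169 -8

2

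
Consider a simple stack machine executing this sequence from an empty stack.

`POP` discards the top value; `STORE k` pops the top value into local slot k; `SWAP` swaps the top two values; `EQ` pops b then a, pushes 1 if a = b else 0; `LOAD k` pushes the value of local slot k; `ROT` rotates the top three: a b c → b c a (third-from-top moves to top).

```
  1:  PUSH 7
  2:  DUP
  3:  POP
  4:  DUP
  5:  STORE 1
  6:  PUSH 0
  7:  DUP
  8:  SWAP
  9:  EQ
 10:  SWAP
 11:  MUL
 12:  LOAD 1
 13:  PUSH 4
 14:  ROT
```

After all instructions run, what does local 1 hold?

7

PUSH 7  : 7
DUP     : 7 7
POP     : 7
DUP     : 7 7
STORE 1 : 7
PUSH 0  : 7 0
DUP     : 7 0 0
SWAP    : 7 0 0
EQ      : 7 1
SWAP    : 1 7
MUL     : 7
LOAD 1  : 7 7
PUSH 4  : 7 7 4
ROT     : 7 4 7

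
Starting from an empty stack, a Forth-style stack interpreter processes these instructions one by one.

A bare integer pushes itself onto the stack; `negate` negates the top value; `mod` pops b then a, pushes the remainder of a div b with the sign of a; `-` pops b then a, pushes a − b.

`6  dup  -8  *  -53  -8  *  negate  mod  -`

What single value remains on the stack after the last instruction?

6       [6]
dup     [6, 6]
-8      [6, 6, -8]
*       [6, -48]
-53     [6, -48, -53]
-8      [6, -48, -53, -8]
*       [6, -48, 424]
negate  [6, -48, -424]
mod     [6, -48]
-       [54]

54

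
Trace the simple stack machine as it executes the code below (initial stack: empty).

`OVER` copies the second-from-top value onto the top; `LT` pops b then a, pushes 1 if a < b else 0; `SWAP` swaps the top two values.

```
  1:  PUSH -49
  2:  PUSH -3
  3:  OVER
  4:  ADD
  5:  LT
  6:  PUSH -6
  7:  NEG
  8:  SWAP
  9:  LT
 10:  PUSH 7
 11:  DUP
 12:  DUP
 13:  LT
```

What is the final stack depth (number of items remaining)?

3

PUSH -49 : -49
PUSH -3  : -49 -3
OVER     : -49 -3 -49
ADD      : -49 -52
LT       : 0
PUSH -6  : 0 -6
NEG      : 0 6
SWAP     : 6 0
LT       : 0
PUSH 7   : 0 7
DUP      : 0 7 7
DUP      : 0 7 7 7
LT       : 0 7 0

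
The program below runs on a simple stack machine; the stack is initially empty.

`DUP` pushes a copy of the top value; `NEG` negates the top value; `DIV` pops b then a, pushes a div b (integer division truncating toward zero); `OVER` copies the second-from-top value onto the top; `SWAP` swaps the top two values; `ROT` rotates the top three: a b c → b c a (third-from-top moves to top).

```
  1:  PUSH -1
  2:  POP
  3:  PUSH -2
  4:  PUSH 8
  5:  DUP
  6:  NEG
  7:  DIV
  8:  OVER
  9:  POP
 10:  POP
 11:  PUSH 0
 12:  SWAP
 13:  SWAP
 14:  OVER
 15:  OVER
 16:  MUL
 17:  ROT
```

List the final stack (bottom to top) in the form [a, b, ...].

[0, 0, -2]

PUSH -1 : [-1]
POP     : []
PUSH -2 : [-2]
PUSH 8  : [-2, 8]
DUP     : [-2, 8, 8]
NEG     : [-2, 8, -8]
DIV     : [-2, -1]
OVER    : [-2, -1, -2]
POP     : [-2, -1]
POP     : [-2]
PUSH 0  : [-2, 0]
SWAP    : [0, -2]
SWAP    : [-2, 0]
OVER    : [-2, 0, -2]
OVER    : [-2, 0, -2, 0]
MUL     : [-2, 0, 0]
ROT     : [0, 0, -2]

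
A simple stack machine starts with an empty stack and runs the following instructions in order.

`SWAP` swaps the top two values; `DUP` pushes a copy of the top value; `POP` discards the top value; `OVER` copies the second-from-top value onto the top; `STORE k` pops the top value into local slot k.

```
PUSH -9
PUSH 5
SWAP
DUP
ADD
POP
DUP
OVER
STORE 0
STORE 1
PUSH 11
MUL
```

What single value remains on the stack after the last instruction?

PUSH -9  [-9]
PUSH 5   [-9, 5]
SWAP     [5, -9]
DUP      [5, -9, -9]
ADD      [5, -18]
POP      [5]
DUP      [5, 5]
OVER     [5, 5, 5]
STORE 0  [5, 5]
STORE 1  [5]
PUSH 11  [5, 11]
MUL      [55]

55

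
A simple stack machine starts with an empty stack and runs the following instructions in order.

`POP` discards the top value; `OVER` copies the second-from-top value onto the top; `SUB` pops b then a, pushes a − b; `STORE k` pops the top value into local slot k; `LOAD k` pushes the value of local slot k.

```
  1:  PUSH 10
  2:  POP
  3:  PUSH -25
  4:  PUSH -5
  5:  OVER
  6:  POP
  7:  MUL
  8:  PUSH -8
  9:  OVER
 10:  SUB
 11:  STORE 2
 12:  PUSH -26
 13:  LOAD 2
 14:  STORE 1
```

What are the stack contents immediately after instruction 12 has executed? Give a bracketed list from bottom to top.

[125, -26]

PUSH 10  → 10
POP      → (empty)
PUSH -25 → -25
PUSH -5  → -25 -5
OVER     → -25 -5 -25
POP      → -25 -5
MUL      → 125
PUSH -8  → 125 -8
OVER     → 125 -8 125
SUB      → 125 -133
STORE 2  → 125
PUSH -26 → 125 -26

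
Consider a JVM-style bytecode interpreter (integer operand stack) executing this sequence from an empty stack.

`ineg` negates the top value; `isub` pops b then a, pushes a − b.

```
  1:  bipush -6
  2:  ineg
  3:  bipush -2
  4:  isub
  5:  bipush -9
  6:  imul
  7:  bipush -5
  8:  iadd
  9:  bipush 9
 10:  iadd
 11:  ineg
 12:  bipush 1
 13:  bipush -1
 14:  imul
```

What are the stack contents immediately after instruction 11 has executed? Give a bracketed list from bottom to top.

[68]

bipush -6 : -6
ineg      : 6
bipush -2 : 6 -2
isub      : 8
bipush -9 : 8 -9
imul      : -72
bipush -5 : -72 -5
iadd      : -77
bipush 9  : -77 9
iadd      : -68
ineg      : 68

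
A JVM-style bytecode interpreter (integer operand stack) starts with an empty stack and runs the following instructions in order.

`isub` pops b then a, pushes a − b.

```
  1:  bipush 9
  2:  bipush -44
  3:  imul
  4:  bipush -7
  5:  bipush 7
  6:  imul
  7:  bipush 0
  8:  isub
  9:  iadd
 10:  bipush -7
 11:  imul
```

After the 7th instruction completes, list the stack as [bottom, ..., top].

bipush 9   -> [9]
bipush -44 -> [9, -44]
imul       -> [-396]
bipush -7  -> [-396, -7]
bipush 7   -> [-396, -7, 7]
imul       -> [-396, -49]
bipush 0   -> [-396, -49, 0]

[-396, -49, 0]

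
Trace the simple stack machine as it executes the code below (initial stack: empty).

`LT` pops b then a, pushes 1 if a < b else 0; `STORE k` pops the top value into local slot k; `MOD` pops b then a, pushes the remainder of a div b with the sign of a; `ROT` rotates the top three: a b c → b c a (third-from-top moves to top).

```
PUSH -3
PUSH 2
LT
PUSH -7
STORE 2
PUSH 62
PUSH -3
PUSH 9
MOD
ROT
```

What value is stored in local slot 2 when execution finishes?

-7

PUSH -3 -> [-3]
PUSH 2  -> [-3, 2]
LT      -> [1]
PUSH -7 -> [1, -7]
STORE 2 -> [1]
PUSH 62 -> [1, 62]
PUSH -3 -> [1, 62, -3]
PUSH 9  -> [1, 62, -3, 9]
MOD     -> [1, 62, -3]
ROT     -> [62, -3, 1]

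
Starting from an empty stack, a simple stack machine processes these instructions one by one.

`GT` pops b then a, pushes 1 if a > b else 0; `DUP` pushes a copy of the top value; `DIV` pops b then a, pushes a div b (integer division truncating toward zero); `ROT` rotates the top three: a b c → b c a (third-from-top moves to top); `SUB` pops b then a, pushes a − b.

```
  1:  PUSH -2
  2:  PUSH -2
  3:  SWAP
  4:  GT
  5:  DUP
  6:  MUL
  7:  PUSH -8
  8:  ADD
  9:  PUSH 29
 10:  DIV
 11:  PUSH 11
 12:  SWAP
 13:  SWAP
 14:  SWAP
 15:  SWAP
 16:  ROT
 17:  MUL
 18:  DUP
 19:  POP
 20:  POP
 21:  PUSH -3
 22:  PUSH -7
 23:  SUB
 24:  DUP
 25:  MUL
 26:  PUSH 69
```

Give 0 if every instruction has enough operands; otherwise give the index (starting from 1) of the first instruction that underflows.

PUSH -2 → [-2]
PUSH -2 → [-2, -2]
SWAP    → [-2, -2]
GT      → [0]
DUP     → [0, 0]
MUL     → [0]
PUSH -8 → [0, -8]
ADD     → [-8]
PUSH 29 → [-8, 29]
DIV     → [0]
PUSH 11 → [0, 11]
SWAP    → [11, 0]
SWAP    → [0, 11]
SWAP    → [11, 0]
SWAP    → [0, 11]
ROT  — needs 3 operands, stack has 2 → underflow

16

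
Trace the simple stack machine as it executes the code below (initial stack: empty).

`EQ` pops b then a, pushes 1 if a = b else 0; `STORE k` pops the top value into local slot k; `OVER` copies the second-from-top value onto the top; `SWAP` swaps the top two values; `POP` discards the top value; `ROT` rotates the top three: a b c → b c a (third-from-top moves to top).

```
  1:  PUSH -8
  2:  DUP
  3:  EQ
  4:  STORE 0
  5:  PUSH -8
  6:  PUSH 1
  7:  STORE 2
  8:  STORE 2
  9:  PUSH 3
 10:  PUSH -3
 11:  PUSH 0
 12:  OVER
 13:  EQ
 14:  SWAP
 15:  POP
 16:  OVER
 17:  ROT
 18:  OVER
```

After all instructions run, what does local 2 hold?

-8

PUSH -8 : [-8]
DUP     : [-8, -8]
EQ      : [1]
STORE 0 : []
PUSH -8 : [-8]
PUSH 1  : [-8, 1]
STORE 2 : [-8]
STORE 2 : []
PUSH 3  : [3]
PUSH -3 : [3, -3]
PUSH 0  : [3, -3, 0]
OVER    : [3, -3, 0, -3]
EQ      : [3, -3, 0]
SWAP    : [3, 0, -3]
POP     : [3, 0]
OVER    : [3, 0, 3]
ROT     : [0, 3, 3]
OVER    : [0, 3, 3, 3]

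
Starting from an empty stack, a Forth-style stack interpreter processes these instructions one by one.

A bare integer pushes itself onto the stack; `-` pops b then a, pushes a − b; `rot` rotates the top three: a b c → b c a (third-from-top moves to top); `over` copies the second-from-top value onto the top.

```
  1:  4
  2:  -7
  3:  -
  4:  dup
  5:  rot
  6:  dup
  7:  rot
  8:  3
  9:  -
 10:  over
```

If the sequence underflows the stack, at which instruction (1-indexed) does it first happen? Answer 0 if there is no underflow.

5

4   -> 4
-7  -> 4 -7
-   -> 11
dup -> 11 11
rot  — needs 3 operands, stack has 2 → underflow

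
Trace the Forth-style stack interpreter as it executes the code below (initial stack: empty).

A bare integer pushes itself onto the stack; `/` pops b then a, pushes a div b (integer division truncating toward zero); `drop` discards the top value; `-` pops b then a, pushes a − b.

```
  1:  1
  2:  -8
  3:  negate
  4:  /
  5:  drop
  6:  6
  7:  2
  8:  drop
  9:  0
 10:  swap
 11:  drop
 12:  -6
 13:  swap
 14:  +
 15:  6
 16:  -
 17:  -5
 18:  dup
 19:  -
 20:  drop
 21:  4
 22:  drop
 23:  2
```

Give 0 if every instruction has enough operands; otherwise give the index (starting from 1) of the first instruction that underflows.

0

1      → [1]
-8     → [1, -8]
negate → [1, 8]
/      → [0]
drop   → []
6      → [6]
2      → [6, 2]
drop   → [6]
0      → [6, 0]
swap   → [0, 6]
drop   → [0]
-6     → [0, -6]
swap   → [-6, 0]
+      → [-6]
6      → [-6, 6]
-      → [-12]
-5     → [-12, -5]
dup    → [-12, -5, -5]
-      → [-12, 0]
drop   → [-12]
4      → [-12, 4]
drop   → [-12]
2      → [-12, 2]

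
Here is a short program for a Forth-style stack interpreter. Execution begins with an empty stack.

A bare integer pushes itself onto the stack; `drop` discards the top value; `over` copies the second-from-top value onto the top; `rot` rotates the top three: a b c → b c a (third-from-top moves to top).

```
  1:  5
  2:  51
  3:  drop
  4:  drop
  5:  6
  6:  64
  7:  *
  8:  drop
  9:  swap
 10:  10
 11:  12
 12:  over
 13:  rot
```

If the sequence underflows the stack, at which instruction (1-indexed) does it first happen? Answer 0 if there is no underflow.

5    → 5
51   → 5 51
drop → 5
drop → (empty)
6    → 6
64   → 6 64
*    → 384
drop → (empty)
swap  — needs 2 operands, stack has 0 → underflow

9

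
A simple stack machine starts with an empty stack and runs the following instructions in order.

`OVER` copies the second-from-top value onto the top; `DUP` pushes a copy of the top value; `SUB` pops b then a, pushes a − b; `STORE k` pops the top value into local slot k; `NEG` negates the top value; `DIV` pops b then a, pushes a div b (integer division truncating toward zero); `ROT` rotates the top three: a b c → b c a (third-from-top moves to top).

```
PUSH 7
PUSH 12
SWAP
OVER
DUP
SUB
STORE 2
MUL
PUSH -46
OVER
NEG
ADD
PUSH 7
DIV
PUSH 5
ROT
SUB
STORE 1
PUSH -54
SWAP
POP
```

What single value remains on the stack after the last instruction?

-54

PUSH 7   -> 7
PUSH 12  -> 7 12
SWAP     -> 12 7
OVER     -> 12 7 12
DUP      -> 12 7 12 12
SUB      -> 12 7 0
STORE 2  -> 12 7
MUL      -> 84
PUSH -46 -> 84 -46
OVER     -> 84 -46 84
NEG      -> 84 -46 -84
ADD      -> 84 -130
PUSH 7   -> 84 -130 7
DIV      -> 84 -18
PUSH 5   -> 84 -18 5
ROT      -> -18 5 84
SUB      -> -18 -79
STORE 1  -> -18
PUSH -54 -> -18 -54
SWAP     -> -54 -18
POP      -> -54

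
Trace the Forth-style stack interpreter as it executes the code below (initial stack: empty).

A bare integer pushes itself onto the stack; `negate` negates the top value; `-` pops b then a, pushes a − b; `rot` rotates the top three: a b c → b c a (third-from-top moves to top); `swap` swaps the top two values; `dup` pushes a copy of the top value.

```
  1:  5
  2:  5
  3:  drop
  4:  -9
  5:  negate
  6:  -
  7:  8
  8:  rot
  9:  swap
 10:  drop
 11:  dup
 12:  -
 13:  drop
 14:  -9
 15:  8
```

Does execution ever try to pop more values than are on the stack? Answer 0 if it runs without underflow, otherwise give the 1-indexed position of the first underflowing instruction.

8

5      : [5]
5      : [5, 5]
drop   : [5]
-9     : [5, -9]
negate : [5, 9]
-      : [-4]
8      : [-4, 8]
rot  — needs 3 operands, stack has 2 → underflow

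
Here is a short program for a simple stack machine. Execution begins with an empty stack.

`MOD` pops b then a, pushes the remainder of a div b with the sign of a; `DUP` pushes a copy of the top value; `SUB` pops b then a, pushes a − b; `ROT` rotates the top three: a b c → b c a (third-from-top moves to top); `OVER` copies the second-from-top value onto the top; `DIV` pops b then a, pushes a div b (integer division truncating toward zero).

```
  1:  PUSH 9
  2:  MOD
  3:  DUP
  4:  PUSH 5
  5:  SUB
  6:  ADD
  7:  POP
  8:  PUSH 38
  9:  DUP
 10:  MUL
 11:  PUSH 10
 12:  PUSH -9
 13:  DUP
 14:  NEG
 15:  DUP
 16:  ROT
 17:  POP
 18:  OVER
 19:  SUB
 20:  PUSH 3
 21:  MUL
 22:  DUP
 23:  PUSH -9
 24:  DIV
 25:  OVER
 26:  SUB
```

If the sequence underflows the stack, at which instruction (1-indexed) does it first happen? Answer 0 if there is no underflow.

PUSH 9 : [9]
MOD  — needs 2 operands, stack has 1 → underflow

2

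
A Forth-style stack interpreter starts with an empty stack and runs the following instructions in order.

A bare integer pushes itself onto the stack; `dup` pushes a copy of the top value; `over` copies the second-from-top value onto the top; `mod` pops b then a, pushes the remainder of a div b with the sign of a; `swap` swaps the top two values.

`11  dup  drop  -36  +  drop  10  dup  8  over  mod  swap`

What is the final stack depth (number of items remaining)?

3

11   → [11]
dup  → [11, 11]
drop → [11]
-36  → [11, -36]
+    → [-25]
drop → []
10   → [10]
dup  → [10, 10]
8    → [10, 10, 8]
over → [10, 10, 8, 10]
mod  → [10, 10, 8]
swap → [10, 8, 10]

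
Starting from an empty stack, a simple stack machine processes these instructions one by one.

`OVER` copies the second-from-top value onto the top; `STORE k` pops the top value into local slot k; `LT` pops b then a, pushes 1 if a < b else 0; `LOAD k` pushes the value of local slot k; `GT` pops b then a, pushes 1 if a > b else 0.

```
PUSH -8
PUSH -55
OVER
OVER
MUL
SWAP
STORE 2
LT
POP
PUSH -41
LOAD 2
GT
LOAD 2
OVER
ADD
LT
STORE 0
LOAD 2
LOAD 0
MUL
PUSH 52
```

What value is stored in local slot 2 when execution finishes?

PUSH -8  : [-8]
PUSH -55 : [-8, -55]
OVER     : [-8, -55, -8]
OVER     : [-8, -55, -8, -55]
MUL      : [-8, -55, 440]
SWAP     : [-8, 440, -55]
STORE 2  : [-8, 440]
LT       : [1]
POP      : []
PUSH -41 : [-41]
LOAD 2   : [-41, -55]
GT       : [1]
LOAD 2   : [1, -55]
OVER     : [1, -55, 1]
ADD      : [1, -54]
LT       : [0]
STORE 0  : []
LOAD 2   : [-55]
LOAD 0   : [-55, 0]
MUL      : [0]
PUSH 52  : [0, 52]

-55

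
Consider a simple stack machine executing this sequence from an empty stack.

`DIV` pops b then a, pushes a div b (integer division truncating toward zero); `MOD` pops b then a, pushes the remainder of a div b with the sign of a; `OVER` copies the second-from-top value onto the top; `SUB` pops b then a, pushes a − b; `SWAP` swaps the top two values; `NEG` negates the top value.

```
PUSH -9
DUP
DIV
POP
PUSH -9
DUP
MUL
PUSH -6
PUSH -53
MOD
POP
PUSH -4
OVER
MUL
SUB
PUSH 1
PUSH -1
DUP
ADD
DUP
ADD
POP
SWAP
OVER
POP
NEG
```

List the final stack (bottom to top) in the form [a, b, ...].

[1, -405]

PUSH -9   [-9]
DUP       [-9, -9]
DIV       [1]
POP       []
PUSH -9   [-9]
DUP       [-9, -9]
MUL       [81]
PUSH -6   [81, -6]
PUSH -53  [81, -6, -53]
MOD       [81, -6]
POP       [81]
PUSH -4   [81, -4]
OVER      [81, -4, 81]
MUL       [81, -324]
SUB       [405]
PUSH 1    [405, 1]
PUSH -1   [405, 1, -1]
DUP       [405, 1, -1, -1]
ADD       [405, 1, -2]
DUP       [405, 1, -2, -2]
ADD       [405, 1, -4]
POP       [405, 1]
SWAP      [1, 405]
OVER      [1, 405, 1]
POP       [1, 405]
NEG       [1, -405]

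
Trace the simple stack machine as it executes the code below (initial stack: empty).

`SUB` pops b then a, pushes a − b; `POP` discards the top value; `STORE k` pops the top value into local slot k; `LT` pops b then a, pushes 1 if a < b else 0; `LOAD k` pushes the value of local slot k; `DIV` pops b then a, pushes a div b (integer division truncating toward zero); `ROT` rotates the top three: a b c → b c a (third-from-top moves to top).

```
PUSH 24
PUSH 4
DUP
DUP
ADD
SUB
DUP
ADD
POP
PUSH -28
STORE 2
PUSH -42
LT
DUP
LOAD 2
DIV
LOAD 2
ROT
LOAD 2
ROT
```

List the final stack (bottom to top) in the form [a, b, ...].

[0, 0, -28, -28]

PUSH 24  : 24
PUSH 4   : 24 4
DUP      : 24 4 4
DUP      : 24 4 4 4
ADD      : 24 4 8
SUB      : 24 -4
DUP      : 24 -4 -4
ADD      : 24 -8
POP      : 24
PUSH -28 : 24 -28
STORE 2  : 24
PUSH -42 : 24 -42
LT       : 0
DUP      : 0 0
LOAD 2   : 0 0 -28
DIV      : 0 0
LOAD 2   : 0 0 -28
ROT      : 0 -28 0
LOAD 2   : 0 -28 0 -28
ROT      : 0 0 -28 -28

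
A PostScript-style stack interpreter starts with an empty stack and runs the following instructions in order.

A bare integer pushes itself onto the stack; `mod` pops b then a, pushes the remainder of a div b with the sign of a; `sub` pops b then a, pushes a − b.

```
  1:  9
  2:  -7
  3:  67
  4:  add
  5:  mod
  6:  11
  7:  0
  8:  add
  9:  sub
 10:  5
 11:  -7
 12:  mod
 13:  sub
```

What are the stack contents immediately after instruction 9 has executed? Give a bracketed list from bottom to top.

9   -> [9]
-7  -> [9, -7]
67  -> [9, -7, 67]
add -> [9, 60]
mod -> [9]
11  -> [9, 11]
0   -> [9, 11, 0]
add -> [9, 11]
sub -> [-2]

[-2]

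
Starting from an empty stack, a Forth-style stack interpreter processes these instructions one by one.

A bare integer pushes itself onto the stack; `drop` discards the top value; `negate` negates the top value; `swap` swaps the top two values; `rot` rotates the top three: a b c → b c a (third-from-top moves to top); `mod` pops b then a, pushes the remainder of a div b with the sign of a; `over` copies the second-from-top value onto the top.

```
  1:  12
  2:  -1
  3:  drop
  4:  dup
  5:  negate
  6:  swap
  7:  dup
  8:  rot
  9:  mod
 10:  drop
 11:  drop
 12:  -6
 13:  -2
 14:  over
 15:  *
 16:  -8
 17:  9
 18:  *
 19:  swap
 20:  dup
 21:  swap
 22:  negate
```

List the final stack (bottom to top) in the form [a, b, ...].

12     → [12]
-1     → [12, -1]
drop   → [12]
dup    → [12, 12]
negate → [12, -12]
swap   → [-12, 12]
dup    → [-12, 12, 12]
rot    → [12, 12, -12]
mod    → [12, 0]
drop   → [12]
drop   → []
-6     → [-6]
-2     → [-6, -2]
over   → [-6, -2, -6]
*      → [-6, 12]
-8     → [-6, 12, -8]
9      → [-6, 12, -8, 9]
*      → [-6, 12, -72]
swap   → [-6, -72, 12]
dup    → [-6, -72, 12, 12]
swap   → [-6, -72, 12, 12]
negate → [-6, -72, 12, -12]

[-6, -72, 12, -12]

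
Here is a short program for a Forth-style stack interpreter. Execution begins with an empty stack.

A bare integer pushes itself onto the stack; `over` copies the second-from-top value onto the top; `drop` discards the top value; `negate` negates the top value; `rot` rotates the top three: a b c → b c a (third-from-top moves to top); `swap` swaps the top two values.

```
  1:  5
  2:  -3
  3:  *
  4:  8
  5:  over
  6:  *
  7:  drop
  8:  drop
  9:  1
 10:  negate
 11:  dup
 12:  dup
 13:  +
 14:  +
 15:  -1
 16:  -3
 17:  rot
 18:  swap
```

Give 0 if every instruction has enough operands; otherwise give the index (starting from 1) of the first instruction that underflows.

5      -> [5]
-3     -> [5, -3]
*      -> [-15]
8      -> [-15, 8]
over   -> [-15, 8, -15]
*      -> [-15, -120]
drop   -> [-15]
drop   -> []
1      -> [1]
negate -> [-1]
dup    -> [-1, -1]
dup    -> [-1, -1, -1]
+      -> [-1, -2]
+      -> [-3]
-1     -> [-3, -1]
-3     -> [-3, -1, -3]
rot    -> [-1, -3, -3]
swap   -> [-1, -3, -3]

0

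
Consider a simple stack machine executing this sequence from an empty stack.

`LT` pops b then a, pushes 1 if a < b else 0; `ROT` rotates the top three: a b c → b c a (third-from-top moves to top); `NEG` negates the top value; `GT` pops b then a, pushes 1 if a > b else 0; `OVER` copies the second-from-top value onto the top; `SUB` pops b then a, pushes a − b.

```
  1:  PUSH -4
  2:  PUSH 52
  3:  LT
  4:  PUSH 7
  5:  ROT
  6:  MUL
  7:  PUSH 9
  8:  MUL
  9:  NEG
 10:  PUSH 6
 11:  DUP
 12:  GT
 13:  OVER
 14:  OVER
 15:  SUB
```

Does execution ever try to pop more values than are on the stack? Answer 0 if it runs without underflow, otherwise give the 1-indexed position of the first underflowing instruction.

5

PUSH -4 : -4
PUSH 52 : -4 52
LT      : 1
PUSH 7  : 1 7
ROT  — needs 3 operands, stack has 2 → underflow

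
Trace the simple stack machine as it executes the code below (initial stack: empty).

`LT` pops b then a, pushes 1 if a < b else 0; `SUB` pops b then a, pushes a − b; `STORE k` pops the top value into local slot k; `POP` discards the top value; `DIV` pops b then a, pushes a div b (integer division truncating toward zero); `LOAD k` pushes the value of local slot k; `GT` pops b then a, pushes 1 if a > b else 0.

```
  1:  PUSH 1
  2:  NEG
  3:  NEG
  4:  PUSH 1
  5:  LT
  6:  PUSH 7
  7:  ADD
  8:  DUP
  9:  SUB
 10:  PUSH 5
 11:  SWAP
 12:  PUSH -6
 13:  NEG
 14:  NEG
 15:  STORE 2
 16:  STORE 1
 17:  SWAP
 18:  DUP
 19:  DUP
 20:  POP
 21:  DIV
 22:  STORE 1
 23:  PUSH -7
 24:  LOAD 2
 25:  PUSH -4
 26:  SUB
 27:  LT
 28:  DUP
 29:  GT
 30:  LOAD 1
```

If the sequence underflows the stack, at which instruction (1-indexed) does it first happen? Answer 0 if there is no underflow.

PUSH 1   1
NEG      -1
NEG      1
PUSH 1   1 1
LT       0
PUSH 7   0 7
ADD      7
DUP      7 7
SUB      0
PUSH 5   0 5
SWAP     5 0
PUSH -6  5 0 -6
NEG      5 0 6
NEG      5 0 -6
STORE 2  5 0
STORE 1  5
SWAP  — needs 2 operands, stack has 1 → underflow

17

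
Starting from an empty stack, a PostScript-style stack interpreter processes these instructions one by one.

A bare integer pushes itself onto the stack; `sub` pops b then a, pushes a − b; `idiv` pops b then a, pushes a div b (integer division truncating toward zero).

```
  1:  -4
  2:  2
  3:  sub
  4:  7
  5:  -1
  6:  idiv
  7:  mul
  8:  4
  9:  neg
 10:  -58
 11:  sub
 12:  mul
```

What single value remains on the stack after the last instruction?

2268

-4    -4
2     -4 2
sub   -6
7     -6 7
-1    -6 7 -1
idiv  -6 -7
mul   42
4     42 4
neg   42 -4
-58   42 -4 -58
sub   42 54
mul   2268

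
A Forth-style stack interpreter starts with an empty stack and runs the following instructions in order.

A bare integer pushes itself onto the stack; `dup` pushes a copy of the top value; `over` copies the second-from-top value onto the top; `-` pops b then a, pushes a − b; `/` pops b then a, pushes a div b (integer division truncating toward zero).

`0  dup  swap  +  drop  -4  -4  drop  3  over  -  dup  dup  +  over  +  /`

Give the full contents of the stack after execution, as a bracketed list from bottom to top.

[-4, 0]

0    -> 0
dup  -> 0 0
swap -> 0 0
+    -> 0
drop -> (empty)
-4   -> -4
-4   -> -4 -4
drop -> -4
3    -> -4 3
over -> -4 3 -4
-    -> -4 7
dup  -> -4 7 7
dup  -> -4 7 7 7
+    -> -4 7 14
over -> -4 7 14 7
+    -> -4 7 21
/    -> -4 0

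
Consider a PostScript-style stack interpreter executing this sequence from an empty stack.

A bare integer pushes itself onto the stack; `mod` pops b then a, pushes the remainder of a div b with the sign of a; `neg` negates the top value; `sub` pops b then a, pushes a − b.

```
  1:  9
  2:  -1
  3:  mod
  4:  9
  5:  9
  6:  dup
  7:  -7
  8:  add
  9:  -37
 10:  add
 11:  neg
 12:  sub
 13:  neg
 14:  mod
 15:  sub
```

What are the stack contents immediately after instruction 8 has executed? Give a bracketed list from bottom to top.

[0, 9, 9, 2]

9   -> [9]
-1  -> [9, -1]
mod -> [0]
9   -> [0, 9]
9   -> [0, 9, 9]
dup -> [0, 9, 9, 9]
-7  -> [0, 9, 9, 9, -7]
add -> [0, 9, 9, 2]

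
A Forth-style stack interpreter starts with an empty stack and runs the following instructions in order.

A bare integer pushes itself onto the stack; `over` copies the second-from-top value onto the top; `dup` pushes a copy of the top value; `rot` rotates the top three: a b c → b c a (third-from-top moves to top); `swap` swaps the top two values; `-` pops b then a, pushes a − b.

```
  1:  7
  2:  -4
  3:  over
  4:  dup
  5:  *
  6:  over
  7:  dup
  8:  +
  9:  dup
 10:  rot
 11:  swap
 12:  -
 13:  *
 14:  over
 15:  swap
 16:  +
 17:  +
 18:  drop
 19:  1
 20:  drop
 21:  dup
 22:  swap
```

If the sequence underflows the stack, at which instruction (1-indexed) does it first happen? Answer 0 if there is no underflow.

7    -> 7
-4   -> 7 -4
over -> 7 -4 7
dup  -> 7 -4 7 7
*    -> 7 -4 49
over -> 7 -4 49 -4
dup  -> 7 -4 49 -4 -4
+    -> 7 -4 49 -8
dup  -> 7 -4 49 -8 -8
rot  -> 7 -4 -8 -8 49
swap -> 7 -4 -8 49 -8
-    -> 7 -4 -8 57
*    -> 7 -4 -456
over -> 7 -4 -456 -4
swap -> 7 -4 -4 -456
+    -> 7 -4 -460
+    -> 7 -464
drop -> 7
1    -> 7 1
drop -> 7
dup  -> 7 7
swap -> 7 7

0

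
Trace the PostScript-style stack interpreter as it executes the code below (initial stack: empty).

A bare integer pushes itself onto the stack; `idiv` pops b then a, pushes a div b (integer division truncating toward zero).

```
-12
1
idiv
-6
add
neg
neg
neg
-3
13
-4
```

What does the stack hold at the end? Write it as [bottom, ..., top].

[18, -3, 13, -4]

-12  : [-12]
1    : [-12, 1]
idiv : [-12]
-6   : [-12, -6]
add  : [-18]
neg  : [18]
neg  : [-18]
neg  : [18]
-3   : [18, -3]
13   : [18, -3, 13]
-4   : [18, -3, 13, -4]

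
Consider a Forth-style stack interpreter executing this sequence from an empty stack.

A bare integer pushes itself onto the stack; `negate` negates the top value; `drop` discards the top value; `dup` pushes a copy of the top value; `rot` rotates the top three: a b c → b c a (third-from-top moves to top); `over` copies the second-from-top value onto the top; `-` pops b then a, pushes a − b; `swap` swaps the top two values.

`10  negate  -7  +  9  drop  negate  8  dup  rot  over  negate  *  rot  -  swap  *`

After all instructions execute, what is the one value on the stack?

10     -> [10]
negate -> [-10]
-7     -> [-10, -7]
+      -> [-17]
9      -> [-17, 9]
drop   -> [-17]
negate -> [17]
8      -> [17, 8]
dup    -> [17, 8, 8]
rot    -> [8, 8, 17]
over   -> [8, 8, 17, 8]
negate -> [8, 8, 17, -8]
*      -> [8, 8, -136]
rot    -> [8, -136, 8]
-      -> [8, -144]
swap   -> [-144, 8]
*      -> [-1152]

-1152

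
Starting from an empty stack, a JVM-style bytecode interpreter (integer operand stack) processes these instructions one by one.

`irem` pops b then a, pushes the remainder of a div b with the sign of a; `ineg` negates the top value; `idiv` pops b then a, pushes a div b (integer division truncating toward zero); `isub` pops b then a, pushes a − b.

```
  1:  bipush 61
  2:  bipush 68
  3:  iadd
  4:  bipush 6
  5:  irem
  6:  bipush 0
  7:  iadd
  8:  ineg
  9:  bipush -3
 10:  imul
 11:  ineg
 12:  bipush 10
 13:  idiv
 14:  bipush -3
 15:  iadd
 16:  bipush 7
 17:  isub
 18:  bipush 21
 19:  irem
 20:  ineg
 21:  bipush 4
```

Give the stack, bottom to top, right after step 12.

bipush 61  [61]
bipush 68  [61, 68]
iadd       [129]
bipush 6   [129, 6]
irem       [3]
bipush 0   [3, 0]
iadd       [3]
ineg       [-3]
bipush -3  [-3, -3]
imul       [9]
ineg       [-9]
bipush 10  [-9, 10]

[-9, 10]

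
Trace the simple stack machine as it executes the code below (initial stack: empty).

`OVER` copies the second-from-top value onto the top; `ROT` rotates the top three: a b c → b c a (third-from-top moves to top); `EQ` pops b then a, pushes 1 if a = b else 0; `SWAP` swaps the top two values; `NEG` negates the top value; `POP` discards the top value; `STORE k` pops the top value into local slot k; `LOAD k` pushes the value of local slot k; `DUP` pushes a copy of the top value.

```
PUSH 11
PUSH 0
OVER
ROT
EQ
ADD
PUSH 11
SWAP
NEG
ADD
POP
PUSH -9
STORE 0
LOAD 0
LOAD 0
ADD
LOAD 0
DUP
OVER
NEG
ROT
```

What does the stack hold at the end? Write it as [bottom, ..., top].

PUSH 11  11
PUSH 0   11 0
OVER     11 0 11
ROT      0 11 11
EQ       0 1
ADD      1
PUSH 11  1 11
SWAP     11 1
NEG      11 -1
ADD      10
POP      (empty)
PUSH -9  -9
STORE 0  (empty)
LOAD 0   -9
LOAD 0   -9 -9
ADD      -18
LOAD 0   -18 -9
DUP      -18 -9 -9
OVER     -18 -9 -9 -9
NEG      -18 -9 -9 9
ROT      -18 -9 9 -9

[-18, -9, 9, -9]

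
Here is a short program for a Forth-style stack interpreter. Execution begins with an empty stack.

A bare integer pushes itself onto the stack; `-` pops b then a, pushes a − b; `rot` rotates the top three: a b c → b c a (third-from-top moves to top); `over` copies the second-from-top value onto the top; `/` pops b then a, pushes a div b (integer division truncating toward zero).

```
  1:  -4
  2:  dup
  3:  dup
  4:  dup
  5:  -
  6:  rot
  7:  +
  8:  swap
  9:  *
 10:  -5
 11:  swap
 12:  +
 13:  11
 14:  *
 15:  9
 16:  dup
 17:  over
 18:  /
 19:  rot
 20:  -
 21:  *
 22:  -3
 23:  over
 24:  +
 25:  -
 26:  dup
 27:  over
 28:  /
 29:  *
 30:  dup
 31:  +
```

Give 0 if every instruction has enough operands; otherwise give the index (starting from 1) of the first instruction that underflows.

0

-4   -> -4
dup  -> -4 -4
dup  -> -4 -4 -4
dup  -> -4 -4 -4 -4
-    -> -4 -4 0
rot  -> -4 0 -4
+    -> -4 -4
swap -> -4 -4
*    -> 16
-5   -> 16 -5
swap -> -5 16
+    -> 11
11   -> 11 11
*    -> 121
9    -> 121 9
dup  -> 121 9 9
over -> 121 9 9 9
/    -> 121 9 1
rot  -> 9 1 121
-    -> 9 -120
*    -> -1080
-3   -> -1080 -3
over -> -1080 -3 -1080
+    -> -1080 -1083
-    -> 3
dup  -> 3 3
over -> 3 3 3
/    -> 3 1
*    -> 3
dup  -> 3 3
+    -> 6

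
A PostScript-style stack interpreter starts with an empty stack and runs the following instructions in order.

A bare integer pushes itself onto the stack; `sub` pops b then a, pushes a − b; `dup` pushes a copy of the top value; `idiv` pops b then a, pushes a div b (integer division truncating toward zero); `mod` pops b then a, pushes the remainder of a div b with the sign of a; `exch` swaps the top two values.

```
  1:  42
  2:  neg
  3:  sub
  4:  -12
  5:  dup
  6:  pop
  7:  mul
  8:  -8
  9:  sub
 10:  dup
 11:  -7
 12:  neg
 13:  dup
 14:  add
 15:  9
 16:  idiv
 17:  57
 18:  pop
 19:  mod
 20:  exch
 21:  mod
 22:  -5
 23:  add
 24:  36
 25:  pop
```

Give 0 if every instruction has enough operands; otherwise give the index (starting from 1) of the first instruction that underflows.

3

42  -> [42]
neg -> [-42]
sub  — needs 2 operands, stack has 1 → underflow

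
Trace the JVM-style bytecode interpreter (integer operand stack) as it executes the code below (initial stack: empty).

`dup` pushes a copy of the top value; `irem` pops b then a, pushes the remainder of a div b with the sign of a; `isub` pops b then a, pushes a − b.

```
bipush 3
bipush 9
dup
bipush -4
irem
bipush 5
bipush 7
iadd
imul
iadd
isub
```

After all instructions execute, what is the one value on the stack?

bipush 3  -> [3]
bipush 9  -> [3, 9]
dup       -> [3, 9, 9]
bipush -4 -> [3, 9, 9, -4]
irem      -> [3, 9, 1]
bipush 5  -> [3, 9, 1, 5]
bipush 7  -> [3, 9, 1, 5, 7]
iadd      -> [3, 9, 1, 12]
imul      -> [3, 9, 12]
iadd      -> [3, 21]
isub      -> [-18]

-18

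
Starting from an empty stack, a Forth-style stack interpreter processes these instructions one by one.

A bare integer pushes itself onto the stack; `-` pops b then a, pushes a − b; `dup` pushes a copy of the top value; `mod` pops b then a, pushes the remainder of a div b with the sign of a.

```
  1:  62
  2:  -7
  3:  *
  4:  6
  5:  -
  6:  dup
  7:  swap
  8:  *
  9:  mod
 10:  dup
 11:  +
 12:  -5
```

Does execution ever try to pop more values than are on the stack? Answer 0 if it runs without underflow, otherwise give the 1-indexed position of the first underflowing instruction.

9

62   : [62]
-7   : [62, -7]
*    : [-434]
6    : [-434, 6]
-    : [-440]
dup  : [-440, -440]
swap : [-440, -440]
*    : [193600]
mod  — needs 2 operands, stack has 1 → underflow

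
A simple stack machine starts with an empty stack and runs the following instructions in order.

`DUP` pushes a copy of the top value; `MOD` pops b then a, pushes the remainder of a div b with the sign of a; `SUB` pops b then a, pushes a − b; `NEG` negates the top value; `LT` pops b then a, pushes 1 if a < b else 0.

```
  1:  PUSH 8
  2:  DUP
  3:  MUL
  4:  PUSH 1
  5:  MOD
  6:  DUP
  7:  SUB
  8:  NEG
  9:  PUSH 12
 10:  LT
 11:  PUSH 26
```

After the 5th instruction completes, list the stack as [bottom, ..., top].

PUSH 8 → [8]
DUP    → [8, 8]
MUL    → [64]
PUSH 1 → [64, 1]
MOD    → [0]

[0]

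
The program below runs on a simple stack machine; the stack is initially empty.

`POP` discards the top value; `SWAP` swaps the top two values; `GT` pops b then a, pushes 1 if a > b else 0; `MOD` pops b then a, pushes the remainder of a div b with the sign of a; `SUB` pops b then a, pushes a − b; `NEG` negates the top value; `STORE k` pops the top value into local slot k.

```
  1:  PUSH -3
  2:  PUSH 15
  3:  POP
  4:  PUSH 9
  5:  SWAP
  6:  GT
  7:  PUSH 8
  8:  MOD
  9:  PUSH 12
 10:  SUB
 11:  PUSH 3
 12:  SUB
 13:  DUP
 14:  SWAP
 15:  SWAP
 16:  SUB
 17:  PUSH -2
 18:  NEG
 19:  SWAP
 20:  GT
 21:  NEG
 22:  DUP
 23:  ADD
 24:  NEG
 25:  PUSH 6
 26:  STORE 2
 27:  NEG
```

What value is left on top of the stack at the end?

-2

PUSH -3 -> -3
PUSH 15 -> -3 15
POP     -> -3
PUSH 9  -> -3 9
SWAP    -> 9 -3
GT      -> 1
PUSH 8  -> 1 8
MOD     -> 1
PUSH 12 -> 1 12
SUB     -> -11
PUSH 3  -> -11 3
SUB     -> -14
DUP     -> -14 -14
SWAP    -> -14 -14
SWAP    -> -14 -14
SUB     -> 0
PUSH -2 -> 0 -2
NEG     -> 0 2
SWAP    -> 2 0
GT      -> 1
NEG     -> -1
DUP     -> -1 -1
ADD     -> -2
NEG     -> 2
PUSH 6  -> 2 6
STORE 2 -> 2
NEG     -> -2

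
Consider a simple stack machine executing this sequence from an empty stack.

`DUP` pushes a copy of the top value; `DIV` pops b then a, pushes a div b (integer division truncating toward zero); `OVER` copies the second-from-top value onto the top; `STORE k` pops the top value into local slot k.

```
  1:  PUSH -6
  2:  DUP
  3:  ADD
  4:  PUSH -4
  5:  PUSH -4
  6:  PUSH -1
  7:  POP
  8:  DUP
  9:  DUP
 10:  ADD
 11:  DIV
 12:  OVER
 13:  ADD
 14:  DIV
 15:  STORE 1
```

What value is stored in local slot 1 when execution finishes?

PUSH -6 : -6
DUP     : -6 -6
ADD     : -12
PUSH -4 : -12 -4
PUSH -4 : -12 -4 -4
PUSH -1 : -12 -4 -4 -1
POP     : -12 -4 -4
DUP     : -12 -4 -4 -4
DUP     : -12 -4 -4 -4 -4
ADD     : -12 -4 -4 -8
DIV     : -12 -4 0
OVER    : -12 -4 0 -4
ADD     : -12 -4 -4
DIV     : -12 1
STORE 1 : -12

1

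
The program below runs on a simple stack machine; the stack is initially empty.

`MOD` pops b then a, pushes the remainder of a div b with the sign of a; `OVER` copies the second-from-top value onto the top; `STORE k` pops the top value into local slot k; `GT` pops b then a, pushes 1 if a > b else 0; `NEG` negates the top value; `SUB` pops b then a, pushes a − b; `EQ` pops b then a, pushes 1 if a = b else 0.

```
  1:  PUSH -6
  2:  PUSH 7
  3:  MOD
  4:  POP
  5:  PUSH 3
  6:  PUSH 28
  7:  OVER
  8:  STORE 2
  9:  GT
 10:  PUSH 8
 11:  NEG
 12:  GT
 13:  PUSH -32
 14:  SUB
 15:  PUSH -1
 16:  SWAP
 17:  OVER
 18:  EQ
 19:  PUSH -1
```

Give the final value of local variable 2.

PUSH -6  : -6
PUSH 7   : -6 7
MOD      : -6
POP      : (empty)
PUSH 3   : 3
PUSH 28  : 3 28
OVER     : 3 28 3
STORE 2  : 3 28
GT       : 0
PUSH 8   : 0 8
NEG      : 0 -8
GT       : 1
PUSH -32 : 1 -32
SUB      : 33
PUSH -1  : 33 -1
SWAP     : -1 33
OVER     : -1 33 -1
EQ       : -1 0
PUSH -1  : -1 0 -1

3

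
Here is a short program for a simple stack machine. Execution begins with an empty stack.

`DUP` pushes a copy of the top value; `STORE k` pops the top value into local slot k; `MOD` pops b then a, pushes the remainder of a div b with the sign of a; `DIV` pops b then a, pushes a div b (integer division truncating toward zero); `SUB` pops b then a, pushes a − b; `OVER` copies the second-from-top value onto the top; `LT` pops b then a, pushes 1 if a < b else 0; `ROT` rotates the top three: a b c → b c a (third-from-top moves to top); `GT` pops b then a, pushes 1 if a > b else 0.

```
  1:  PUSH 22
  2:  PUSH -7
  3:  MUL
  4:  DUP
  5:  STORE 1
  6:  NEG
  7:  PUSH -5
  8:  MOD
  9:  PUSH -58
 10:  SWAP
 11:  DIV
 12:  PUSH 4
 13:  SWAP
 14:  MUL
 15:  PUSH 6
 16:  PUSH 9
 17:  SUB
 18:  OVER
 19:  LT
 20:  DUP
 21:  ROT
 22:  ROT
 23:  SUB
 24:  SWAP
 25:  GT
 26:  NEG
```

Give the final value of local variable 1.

-154

PUSH 22  -> 22
PUSH -7  -> 22 -7
MUL      -> -154
DUP      -> -154 -154
STORE 1  -> -154
NEG      -> 154
PUSH -5  -> 154 -5
MOD      -> 4
PUSH -58 -> 4 -58
SWAP     -> -58 4
DIV      -> -14
PUSH 4   -> -14 4
SWAP     -> 4 -14
MUL      -> -56
PUSH 6   -> -56 6
PUSH 9   -> -56 6 9
SUB      -> -56 -3
OVER     -> -56 -3 -56
LT       -> -56 0
DUP      -> -56 0 0
ROT      -> 0 0 -56
ROT      -> 0 -56 0
SUB      -> 0 -56
SWAP     -> -56 0
GT       -> 0
NEG      -> 0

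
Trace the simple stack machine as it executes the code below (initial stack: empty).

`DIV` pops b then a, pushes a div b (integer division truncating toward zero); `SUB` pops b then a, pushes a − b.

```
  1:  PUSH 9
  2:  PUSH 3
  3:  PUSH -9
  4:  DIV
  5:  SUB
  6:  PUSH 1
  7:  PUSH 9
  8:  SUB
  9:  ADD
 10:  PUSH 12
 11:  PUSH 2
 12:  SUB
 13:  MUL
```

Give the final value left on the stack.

10

PUSH 9   9
PUSH 3   9 3
PUSH -9  9 3 -9
DIV      9 0
SUB      9
PUSH 1   9 1
PUSH 9   9 1 9
SUB      9 -8
ADD      1
PUSH 12  1 12
PUSH 2   1 12 2
SUB      1 10
MUL      10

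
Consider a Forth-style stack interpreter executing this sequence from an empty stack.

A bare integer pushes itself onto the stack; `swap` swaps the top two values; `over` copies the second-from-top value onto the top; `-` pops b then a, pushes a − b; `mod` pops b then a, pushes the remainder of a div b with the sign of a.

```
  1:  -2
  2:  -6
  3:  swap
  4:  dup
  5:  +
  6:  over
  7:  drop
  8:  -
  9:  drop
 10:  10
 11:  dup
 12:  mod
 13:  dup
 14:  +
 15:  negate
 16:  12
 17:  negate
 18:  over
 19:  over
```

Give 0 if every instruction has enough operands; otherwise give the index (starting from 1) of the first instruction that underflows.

-2     → -2
-6     → -2 -6
swap   → -6 -2
dup    → -6 -2 -2
+      → -6 -4
over   → -6 -4 -6
drop   → -6 -4
-      → -2
drop   → (empty)
10     → 10
dup    → 10 10
mod    → 0
dup    → 0 0
+      → 0
negate → 0
12     → 0 12
negate → 0 -12
over   → 0 -12 0
over   → 0 -12 0 -12

0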